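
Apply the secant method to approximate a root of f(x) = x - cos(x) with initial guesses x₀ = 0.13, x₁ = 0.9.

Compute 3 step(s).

f(x) = x - cos(x)
x₀ = 0.13, x₁ = 0.9

Secant formula: x_{n+1} = x_n - f(x_n)(x_n - x_{n-1})/(f(x_n) - f(x_{n-1}))

Iteration 1:
  f(0.130000) = -0.861562
  f(0.900000) = 0.278390
  x_2 = 0.900000 - 0.278390×(0.900000 - 0.130000)/(0.278390 - (-0.861562))
       = 0.711957
Iteration 2:
  f(0.900000) = 0.278390
  f(0.711957) = -0.045128
  x_3 = 0.711957 - (-0.045128)×(0.711957 - 0.900000)/(-0.045128 - 0.278390)
       = 0.738187
Iteration 3:
  f(0.711957) = -0.045128
  f(0.738187) = -0.001502
  x_4 = 0.738187 - (-0.001502)×(0.738187 - 0.711957)/(-0.001502 - (-0.045128))
       = 0.739091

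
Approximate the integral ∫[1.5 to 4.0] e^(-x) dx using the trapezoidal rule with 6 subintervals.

f(x) = e^(-x)
a = 1.5, b = 4.0, n = 6
h = (b - a)/n = 0.416667

Trapezoidal rule: (h/2)[f(x₀) + 2f(x₁) + 2f(x₂) + ... + f(xₙ)]

x_0 = 1.5000, f(x_0) = 0.223130, coefficient = 1
x_1 = 1.9167, f(x_1) = 0.147096, coefficient = 2
x_2 = 2.3333, f(x_2) = 0.096972, coefficient = 2
x_3 = 2.7500, f(x_3) = 0.063928, coefficient = 2
x_4 = 3.1667, f(x_4) = 0.042144, coefficient = 2
x_5 = 3.5833, f(x_5) = 0.027783, coefficient = 2
x_6 = 4.0000, f(x_6) = 0.018316, coefficient = 1

I ≈ (0.416667/2) × 0.997292 = 0.207769
Exact value: 0.204815
Error: 0.002955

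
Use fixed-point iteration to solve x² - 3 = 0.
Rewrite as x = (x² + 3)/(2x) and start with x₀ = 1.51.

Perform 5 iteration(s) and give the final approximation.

Equation: x² - 3 = 0
Fixed-point form: x = (x² + 3)/(2x)
x₀ = 1.51

x_1 = g(1.510000) = 1.748377
x_2 = g(1.748377) = 1.732127
x_3 = g(1.732127) = 1.732051
x_4 = g(1.732051) = 1.732051
x_5 = g(1.732051) = 1.732051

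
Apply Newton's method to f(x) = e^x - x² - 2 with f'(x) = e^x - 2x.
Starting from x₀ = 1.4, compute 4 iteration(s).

f(x) = e^x - x² - 2
f'(x) = e^x - 2x
x₀ = 1.4

Newton-Raphson formula: x_{n+1} = x_n - f(x_n)/f'(x_n)

Iteration 1:
  f(1.400000) = 0.095200
  f'(1.400000) = 1.255200
  x_1 = 1.400000 - 0.095200/1.255200 = 1.324156
Iteration 2:
  f(1.324156) = 0.005622
  f'(1.324156) = 1.110699
  x_2 = 1.324156 - 0.005622/1.110699 = 1.319094
Iteration 3:
  f(1.319094) = 0.000022
  f'(1.319094) = 1.101843
  x_3 = 1.319094 - 0.000022/1.101843 = 1.319074
Iteration 4:
  f(1.319074) = 0.000000
  f'(1.319074) = 1.101808
  x_4 = 1.319074 - 0.000000/1.101808 = 1.319074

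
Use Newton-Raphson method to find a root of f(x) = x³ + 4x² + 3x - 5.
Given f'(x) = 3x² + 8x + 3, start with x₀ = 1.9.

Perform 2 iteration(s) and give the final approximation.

f(x) = x³ + 4x² + 3x - 5
f'(x) = 3x² + 8x + 3
x₀ = 1.9

Newton-Raphson formula: x_{n+1} = x_n - f(x_n)/f'(x_n)

Iteration 1:
  f(1.900000) = 21.999000
  f'(1.900000) = 29.030000
  x_1 = 1.900000 - 21.999000/29.030000 = 1.142198
Iteration 2:
  f(1.142198) = 5.135185
  f'(1.142198) = 16.051429
  x_2 = 1.142198 - 5.135185/16.051429 = 0.822277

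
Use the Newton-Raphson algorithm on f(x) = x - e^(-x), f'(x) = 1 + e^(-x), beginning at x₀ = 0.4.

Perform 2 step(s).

f(x) = x - e^(-x)
f'(x) = 1 + e^(-x)
x₀ = 0.4

Newton-Raphson formula: x_{n+1} = x_n - f(x_n)/f'(x_n)

Iteration 1:
  f(0.400000) = -0.270320
  f'(0.400000) = 1.670320
  x_1 = 0.400000 - (-0.270320)/1.670320 = 0.561837
Iteration 2:
  f(0.561837) = -0.008323
  f'(0.561837) = 1.570161
  x_2 = 0.561837 - (-0.008323)/1.570161 = 0.567138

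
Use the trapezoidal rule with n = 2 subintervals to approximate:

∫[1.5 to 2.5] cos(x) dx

f(x) = cos(x)
a = 1.5, b = 2.5, n = 2
h = (b - a)/n = 0.500000

Trapezoidal rule: (h/2)[f(x₀) + 2f(x₁) + 2f(x₂) + ... + f(xₙ)]

x_0 = 1.5000, f(x_0) = 0.070737, coefficient = 1
x_1 = 2.0000, f(x_1) = -0.416147, coefficient = 2
x_2 = 2.5000, f(x_2) = -0.801144, coefficient = 1

I ≈ (0.500000/2) × -1.562700 = -0.390675
Exact value: -0.399023
Error: 0.008348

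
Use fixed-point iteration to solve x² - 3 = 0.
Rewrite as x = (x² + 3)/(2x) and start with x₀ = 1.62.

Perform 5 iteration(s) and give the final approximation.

Equation: x² - 3 = 0
Fixed-point form: x = (x² + 3)/(2x)
x₀ = 1.62

x_1 = g(1.620000) = 1.735926
x_2 = g(1.735926) = 1.732055
x_3 = g(1.732055) = 1.732051
x_4 = g(1.732051) = 1.732051
x_5 = g(1.732051) = 1.732051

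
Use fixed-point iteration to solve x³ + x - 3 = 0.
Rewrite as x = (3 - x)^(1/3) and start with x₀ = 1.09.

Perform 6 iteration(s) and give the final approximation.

Equation: x³ + x - 3 = 0
Fixed-point form: x = (3 - x)^(1/3)
x₀ = 1.09

x_1 = g(1.090000) = 1.240731
x_2 = g(1.240731) = 1.207195
x_3 = g(1.207195) = 1.214817
x_4 = g(1.214817) = 1.213093
x_5 = g(1.213093) = 1.213484
x_6 = g(1.213484) = 1.213395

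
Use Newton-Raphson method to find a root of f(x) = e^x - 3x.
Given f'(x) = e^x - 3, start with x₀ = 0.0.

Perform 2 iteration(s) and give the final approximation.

f(x) = e^x - 3x
f'(x) = e^x - 3
x₀ = 0.0

Newton-Raphson formula: x_{n+1} = x_n - f(x_n)/f'(x_n)

Iteration 1:
  f(0.000000) = 1.000000
  f'(0.000000) = -2.000000
  x_1 = 0.000000 - 1.000000/(-2.000000) = 0.500000
Iteration 2:
  f(0.500000) = 0.148721
  f'(0.500000) = -1.351279
  x_2 = 0.500000 - 0.148721/(-1.351279) = 0.610060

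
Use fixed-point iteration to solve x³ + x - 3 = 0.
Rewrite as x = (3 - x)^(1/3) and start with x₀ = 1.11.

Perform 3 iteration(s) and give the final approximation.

Equation: x³ + x - 3 = 0
Fixed-point form: x = (3 - x)^(1/3)
x₀ = 1.11

x_1 = g(1.110000) = 1.236386
x_2 = g(1.236386) = 1.208188
x_3 = g(1.208188) = 1.214593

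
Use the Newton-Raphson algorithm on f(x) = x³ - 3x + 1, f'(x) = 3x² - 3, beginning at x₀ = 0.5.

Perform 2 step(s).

f(x) = x³ - 3x + 1
f'(x) = 3x² - 3
x₀ = 0.5

Newton-Raphson formula: x_{n+1} = x_n - f(x_n)/f'(x_n)

Iteration 1:
  f(0.500000) = -0.375000
  f'(0.500000) = -2.250000
  x_1 = 0.500000 - (-0.375000)/(-2.250000) = 0.333333
Iteration 2:
  f(0.333333) = 0.037037
  f'(0.333333) = -2.666667
  x_2 = 0.333333 - 0.037037/(-2.666667) = 0.347222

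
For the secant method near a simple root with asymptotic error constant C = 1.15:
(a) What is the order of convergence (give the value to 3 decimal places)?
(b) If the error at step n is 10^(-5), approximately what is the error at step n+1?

(a) Secant method has superlinear convergence with order φ = (1+√5)/2 ≈ 1.618.
    This means |e_{n+1}| ≈ C|e_n|^1.618.

(b) With |e_n| = 10^(-5) and C = 1.15:
    |e_{n+1}| ≈ 1.15 × (10^(-5))^1.618 = 1.15 × 10^(-8.09)

(a) ≈ 1.618 (golden ratio); (b) |e_{n+1}| ≈ 9.344e-09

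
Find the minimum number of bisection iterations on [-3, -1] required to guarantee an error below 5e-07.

We need (b-a)/2^n ≤ 5e-07
(-1 - (-3))/2^n ≤ 5e-07
2/2^n ≤ 5e-07
2^n ≥ 4000000
n ≥ log₂(4000000) = 21.93
n ≥ 22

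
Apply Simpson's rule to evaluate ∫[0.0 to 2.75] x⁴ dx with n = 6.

f(x) = x⁴
a = 0.0, b = 2.75, n = 6
h = (b - a)/n = 0.458333

Simpson's rule: (h/3)[f(x₀) + 4f(x₁) + 2f(x₂) + ... + f(xₙ)]

x_0 = 0.0000, f(x_0) = 0.000000, coefficient = 1
x_1 = 0.4583, f(x_1) = 0.044129, coefficient = 4
x_2 = 0.9167, f(x_2) = 0.706067, coefficient = 2
x_3 = 1.3750, f(x_3) = 3.574463, coefficient = 4
x_4 = 1.8333, f(x_4) = 11.297068, coefficient = 2
x_5 = 2.2917, f(x_5) = 27.580732, coefficient = 4
x_6 = 2.7500, f(x_6) = 57.191406, coefficient = 1

I ≈ (0.458333/3) × 205.994973 = 31.471454
Exact value: 31.455273
Error: 0.016181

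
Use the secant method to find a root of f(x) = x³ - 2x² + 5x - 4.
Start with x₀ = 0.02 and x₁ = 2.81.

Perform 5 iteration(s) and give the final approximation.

f(x) = x³ - 2x² + 5x - 4
x₀ = 0.02, x₁ = 2.81

Secant formula: x_{n+1} = x_n - f(x_n)(x_n - x_{n-1})/(f(x_n) - f(x_{n-1}))

Iteration 1:
  f(0.020000) = -3.900792
  f(2.810000) = 16.445841
  x_2 = 2.810000 - 16.445841×(2.810000 - 0.020000)/(16.445841 - (-3.900792))
       = 0.554890
Iteration 2:
  f(2.810000) = 16.445841
  f(0.554890) = -1.670504
  x_3 = 0.554890 - (-1.670504)×(0.554890 - 2.810000)/(-1.670504 - 16.445841)
       = 0.762833
Iteration 3:
  f(0.554890) = -1.670504
  f(0.762833) = -0.905760
  x_4 = 0.762833 - (-0.905760)×(0.762833 - 0.554890)/(-0.905760 - (-1.670504))
       = 1.009120
Iteration 4:
  f(0.762833) = -0.905760
  f(1.009120) = 0.036564
  x_5 = 1.009120 - 0.036564×(1.009120 - 0.762833)/(0.036564 - (-0.905760))
       = 0.999564
Iteration 5:
  f(1.009120) = 0.036564
  f(0.999564) = -0.001745
  x_6 = 0.999564 - (-0.001745)×(0.999564 - 1.009120)/(-0.001745 - 0.036564)
       = 0.999999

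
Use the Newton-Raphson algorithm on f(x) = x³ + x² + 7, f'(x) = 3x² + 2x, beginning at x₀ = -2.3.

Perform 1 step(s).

f(x) = x³ + x² + 7
f'(x) = 3x² + 2x
x₀ = -2.3

Newton-Raphson formula: x_{n+1} = x_n - f(x_n)/f'(x_n)

Iteration 1:
  f(-2.300000) = 0.123000
  f'(-2.300000) = 11.270000
  x_1 = -2.300000 - 0.123000/11.270000 = -2.310914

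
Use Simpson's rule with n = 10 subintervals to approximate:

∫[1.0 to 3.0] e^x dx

f(x) = e^x
a = 1.0, b = 3.0, n = 10
h = (b - a)/n = 0.200000

Simpson's rule: (h/3)[f(x₀) + 4f(x₁) + 2f(x₂) + ... + f(xₙ)]

x_0 = 1.0000, f(x_0) = 2.718282, coefficient = 1
x_1 = 1.2000, f(x_1) = 3.320117, coefficient = 4
x_2 = 1.4000, f(x_2) = 4.055200, coefficient = 2
x_3 = 1.6000, f(x_3) = 4.953032, coefficient = 4
x_4 = 1.8000, f(x_4) = 6.049647, coefficient = 2
x_5 = 2.0000, f(x_5) = 7.389056, coefficient = 4
x_6 = 2.2000, f(x_6) = 9.025013, coefficient = 2
x_7 = 2.4000, f(x_7) = 11.023176, coefficient = 4
x_8 = 2.6000, f(x_8) = 13.463738, coefficient = 2
x_9 = 2.8000, f(x_9) = 16.444647, coefficient = 4
x_10 = 3.0000, f(x_10) = 20.085537, coefficient = 1

I ≈ (0.200000/3) × 260.511131 = 17.367409
Exact value: 17.367255
Error: 0.000154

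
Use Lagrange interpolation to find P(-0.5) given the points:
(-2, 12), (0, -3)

Lagrange interpolation formula:
P(x) = Σ yᵢ × Lᵢ(x)
where Lᵢ(x) = Π_{j≠i} (x - xⱼ)/(xᵢ - xⱼ)

L_0(-0.5) = (-0.5 - 0)/(-2 - 0) = 0.250000
L_1(-0.5) = (-0.5 - (-2))/(0 - (-2)) = 0.750000

P(-0.5) = 12×L_0(-0.5) + (-3)×L_1(-0.5)
P(-0.5) = 0.750000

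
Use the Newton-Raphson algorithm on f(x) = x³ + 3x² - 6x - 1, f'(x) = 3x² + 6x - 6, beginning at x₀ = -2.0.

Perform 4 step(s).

f(x) = x³ + 3x² - 6x - 1
f'(x) = 3x² + 6x - 6
x₀ = -2.0

Newton-Raphson formula: x_{n+1} = x_n - f(x_n)/f'(x_n)

Iteration 1:
  f(-2.000000) = 15.000000
  f'(-2.000000) = -6.000000
  x_1 = -2.000000 - 15.000000/(-6.000000) = 0.500000
Iteration 2:
  f(0.500000) = -3.125000
  f'(0.500000) = -2.250000
  x_2 = 0.500000 - (-3.125000)/(-2.250000) = -0.888889
Iteration 3:
  f(-0.888889) = 6.001372
  f'(-0.888889) = -8.962963
  x_3 = -0.888889 - 6.001372/(-8.962963) = -0.219314
Iteration 4:
  f(-0.219314) = 0.449634
  f'(-0.219314) = -7.171590
  x_4 = -0.219314 - 0.449634/(-7.171590) = -0.156618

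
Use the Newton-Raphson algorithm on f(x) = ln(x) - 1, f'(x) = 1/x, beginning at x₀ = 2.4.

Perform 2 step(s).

f(x) = ln(x) - 1
f'(x) = 1/x
x₀ = 2.4

Newton-Raphson formula: x_{n+1} = x_n - f(x_n)/f'(x_n)

Iteration 1:
  f(2.400000) = -0.124531
  f'(2.400000) = 0.416667
  x_1 = 2.400000 - (-0.124531)/0.416667 = 2.698875
Iteration 2:
  f(2.698875) = -0.007165
  f'(2.698875) = 0.370525
  x_2 = 2.698875 - (-0.007165)/0.370525 = 2.718212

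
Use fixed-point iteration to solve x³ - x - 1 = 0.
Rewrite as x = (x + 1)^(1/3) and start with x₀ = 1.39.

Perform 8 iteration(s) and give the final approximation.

Equation: x³ - x - 1 = 0
Fixed-point form: x = (x + 1)^(1/3)
x₀ = 1.39

x_1 = g(1.390000) = 1.337004
x_2 = g(1.337004) = 1.327048
x_3 = g(1.327048) = 1.325160
x_4 = g(1.325160) = 1.324802
x_5 = g(1.324802) = 1.324734
x_6 = g(1.324734) = 1.324721
x_7 = g(1.324721) = 1.324719
x_8 = g(1.324719) = 1.324718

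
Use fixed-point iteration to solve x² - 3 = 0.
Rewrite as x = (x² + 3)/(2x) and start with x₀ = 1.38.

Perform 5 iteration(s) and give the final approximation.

Equation: x² - 3 = 0
Fixed-point form: x = (x² + 3)/(2x)
x₀ = 1.38

x_1 = g(1.380000) = 1.776957
x_2 = g(1.776957) = 1.732618
x_3 = g(1.732618) = 1.732051
x_4 = g(1.732051) = 1.732051
x_5 = g(1.732051) = 1.732051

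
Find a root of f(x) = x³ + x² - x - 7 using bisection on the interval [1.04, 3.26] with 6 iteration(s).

f(x) = x³ + x² - x - 7
Initial interval: [1.04, 3.26]

Iteration 1:
  c_1 = (1.040000 + 3.260000)/2 = 2.150000
  f(c_1) = f(2.150000) = 5.410875
  f(a) × f(c) < 0, new interval: [1.040000, 2.150000]
Iteration 2:
  c_2 = (1.040000 + 2.150000)/2 = 1.595000
  f(c_2) = f(1.595000) = -1.993255
  f(a) × f(c) ≥ 0, new interval: [1.595000, 2.150000]
Iteration 3:
  c_3 = (1.595000 + 2.150000)/2 = 1.872500
  f(c_3) = f(1.872500) = 1.199221
  f(a) × f(c) < 0, new interval: [1.595000, 1.872500]
Iteration 4:
  c_4 = (1.595000 + 1.872500)/2 = 1.733750
  f(c_4) = f(1.733750) = -0.516401
  f(a) × f(c) ≥ 0, new interval: [1.733750, 1.872500]
Iteration 5:
  c_5 = (1.733750 + 1.872500)/2 = 1.803125
  f(c_5) = f(1.803125) = 0.310563
  f(a) × f(c) < 0, new interval: [1.733750, 1.803125]
Iteration 6:
  c_6 = (1.733750 + 1.803125)/2 = 1.768438
  f(c_6) = f(1.768438) = -0.110506
  f(a) × f(c) ≥ 0, new interval: [1.768438, 1.803125]

After 6 iteration(s), the approximation is c_6 = 1.768438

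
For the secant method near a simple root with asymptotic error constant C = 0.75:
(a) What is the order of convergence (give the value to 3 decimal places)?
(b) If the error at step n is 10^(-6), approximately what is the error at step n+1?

(a) Secant method has superlinear convergence with order φ = (1+√5)/2 ≈ 1.618.
    This means |e_{n+1}| ≈ C|e_n|^1.618.

(b) With |e_n| = 10^(-6) and C = 0.75:
    |e_{n+1}| ≈ 0.75 × (10^(-6))^1.618 = 0.75 × 10^(-9.71)

(a) ≈ 1.618 (golden ratio); (b) |e_{n+1}| ≈ 1.468e-10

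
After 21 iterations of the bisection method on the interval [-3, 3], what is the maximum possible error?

Bisection error bound: |error| ≤ (b-a)/2^n
|error| ≤ (3 - (-3))/2^21 = 6/2^21
|error| ≤ 0.0000028610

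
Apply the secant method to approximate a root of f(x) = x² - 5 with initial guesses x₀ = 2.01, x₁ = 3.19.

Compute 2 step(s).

f(x) = x² - 5
x₀ = 2.01, x₁ = 3.19

Secant formula: x_{n+1} = x_n - f(x_n)(x_n - x_{n-1})/(f(x_n) - f(x_{n-1}))

Iteration 1:
  f(2.010000) = -0.959900
  f(3.190000) = 5.176100
  x_2 = 3.190000 - 5.176100×(3.190000 - 2.010000)/(5.176100 - (-0.959900))
       = 2.194596
Iteration 2:
  f(3.190000) = 5.176100
  f(2.194596) = -0.183748
  x_3 = 2.194596 - (-0.183748)×(2.194596 - 3.190000)/(-0.183748 - 5.176100)
       = 2.228721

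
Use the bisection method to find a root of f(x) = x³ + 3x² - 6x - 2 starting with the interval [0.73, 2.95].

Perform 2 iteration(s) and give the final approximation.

f(x) = x³ + 3x² - 6x - 2
Initial interval: [0.73, 2.95]

Iteration 1:
  c_1 = (0.730000 + 2.950000)/2 = 1.840000
  f(c_1) = f(1.840000) = 3.346304
  f(a) × f(c) < 0, new interval: [0.730000, 1.840000]
Iteration 2:
  c_2 = (0.730000 + 1.840000)/2 = 1.285000
  f(c_2) = f(1.285000) = -2.634501
  f(a) × f(c) ≥ 0, new interval: [1.285000, 1.840000]

After 2 iteration(s), the approximation is c_2 = 1.285000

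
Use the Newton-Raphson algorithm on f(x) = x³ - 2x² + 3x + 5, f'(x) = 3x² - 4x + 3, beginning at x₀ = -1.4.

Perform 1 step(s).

f(x) = x³ - 2x² + 3x + 5
f'(x) = 3x² - 4x + 3
x₀ = -1.4

Newton-Raphson formula: x_{n+1} = x_n - f(x_n)/f'(x_n)

Iteration 1:
  f(-1.400000) = -5.864000
  f'(-1.400000) = 14.480000
  x_1 = -1.400000 - (-5.864000)/14.480000 = -0.995028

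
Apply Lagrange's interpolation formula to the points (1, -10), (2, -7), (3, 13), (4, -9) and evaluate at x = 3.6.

Lagrange interpolation formula:
P(x) = Σ yᵢ × Lᵢ(x)
where Lᵢ(x) = Π_{j≠i} (x - xⱼ)/(xᵢ - xⱼ)

L_0(3.6) = (3.6 - 2)/(1 - 2) × (3.6 - 3)/(1 - 3) × (3.6 - 4)/(1 - 4) = 0.064000
L_1(3.6) = (3.6 - 1)/(2 - 1) × (3.6 - 3)/(2 - 3) × (3.6 - 4)/(2 - 4) = -0.312000
L_2(3.6) = (3.6 - 1)/(3 - 1) × (3.6 - 2)/(3 - 2) × (3.6 - 4)/(3 - 4) = 0.832000
L_3(3.6) = (3.6 - 1)/(4 - 1) × (3.6 - 2)/(4 - 2) × (3.6 - 3)/(4 - 3) = 0.416000

P(3.6) = (-10)×L_0(3.6) + (-7)×L_1(3.6) + 13×L_2(3.6) + (-9)×L_3(3.6)
P(3.6) = 8.616000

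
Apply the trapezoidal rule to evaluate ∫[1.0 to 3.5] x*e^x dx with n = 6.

f(x) = x*e^x
a = 1.0, b = 3.5, n = 6
h = (b - a)/n = 0.416667

Trapezoidal rule: (h/2)[f(x₀) + 2f(x₁) + 2f(x₂) + ... + f(xₙ)]

x_0 = 1.0000, f(x_0) = 2.718282, coefficient = 1
x_1 = 1.4167, f(x_1) = 5.841417, coefficient = 2
x_2 = 1.8333, f(x_2) = 11.466952, coefficient = 2
x_3 = 2.2500, f(x_3) = 21.347406, coefficient = 2
x_4 = 2.6667, f(x_4) = 38.378443, coefficient = 2
x_5 = 3.0833, f(x_5) = 67.312409, coefficient = 2
x_6 = 3.5000, f(x_6) = 115.904082, coefficient = 1

I ≈ (0.416667/2) × 407.315615 = 84.857420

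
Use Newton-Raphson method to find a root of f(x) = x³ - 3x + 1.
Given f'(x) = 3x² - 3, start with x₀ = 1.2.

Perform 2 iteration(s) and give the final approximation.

f(x) = x³ - 3x + 1
f'(x) = 3x² - 3
x₀ = 1.2

Newton-Raphson formula: x_{n+1} = x_n - f(x_n)/f'(x_n)

Iteration 1:
  f(1.200000) = -0.872000
  f'(1.200000) = 1.320000
  x_1 = 1.200000 - (-0.872000)/1.320000 = 1.860606
Iteration 2:
  f(1.860606) = 1.859330
  f'(1.860606) = 7.385565
  x_2 = 1.860606 - 1.859330/7.385565 = 1.608854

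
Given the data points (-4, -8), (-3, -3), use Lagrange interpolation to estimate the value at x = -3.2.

Lagrange interpolation formula:
P(x) = Σ yᵢ × Lᵢ(x)
where Lᵢ(x) = Π_{j≠i} (x - xⱼ)/(xᵢ - xⱼ)

L_0(-3.2) = (-3.2 - (-3))/(-4 - (-3)) = 0.200000
L_1(-3.2) = (-3.2 - (-4))/(-3 - (-4)) = 0.800000

P(-3.2) = (-8)×L_0(-3.2) + (-3)×L_1(-3.2)
P(-3.2) = -4.000000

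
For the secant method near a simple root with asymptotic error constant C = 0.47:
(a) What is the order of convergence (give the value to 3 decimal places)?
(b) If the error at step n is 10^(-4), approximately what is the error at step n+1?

(a) Secant method has superlinear convergence with order φ = (1+√5)/2 ≈ 1.618.
    This means |e_{n+1}| ≈ C|e_n|^1.618.

(b) With |e_n| = 10^(-4) and C = 0.47:
    |e_{n+1}| ≈ 0.47 × (10^(-4))^1.618 = 0.47 × 10^(-6.47)

(a) ≈ 1.618 (golden ratio); (b) |e_{n+1}| ≈ 1.585e-07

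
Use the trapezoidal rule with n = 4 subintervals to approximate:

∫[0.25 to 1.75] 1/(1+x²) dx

f(x) = 1/(1+x²)
a = 0.25, b = 1.75, n = 4
h = (b - a)/n = 0.375000

Trapezoidal rule: (h/2)[f(x₀) + 2f(x₁) + 2f(x₂) + ... + f(xₙ)]

x_0 = 0.2500, f(x_0) = 0.941176, coefficient = 1
x_1 = 0.6250, f(x_1) = 0.719101, coefficient = 2
x_2 = 1.0000, f(x_2) = 0.500000, coefficient = 2
x_3 = 1.3750, f(x_3) = 0.345946, coefficient = 2
x_4 = 1.7500, f(x_4) = 0.246154, coefficient = 1

I ≈ (0.375000/2) × 4.317424 = 0.809517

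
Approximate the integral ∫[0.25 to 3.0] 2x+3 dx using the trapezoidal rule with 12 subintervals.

f(x) = 2x+3
a = 0.25, b = 3.0, n = 12
h = (b - a)/n = 0.229167

Trapezoidal rule: (h/2)[f(x₀) + 2f(x₁) + 2f(x₂) + ... + f(xₙ)]

x_0 = 0.2500, f(x_0) = 3.500000, coefficient = 1
x_1 = 0.4792, f(x_1) = 3.958333, coefficient = 2
x_2 = 0.7083, f(x_2) = 4.416667, coefficient = 2
x_3 = 0.9375, f(x_3) = 4.875000, coefficient = 2
x_4 = 1.1667, f(x_4) = 5.333333, coefficient = 2
x_5 = 1.3958, f(x_5) = 5.791667, coefficient = 2
x_6 = 1.6250, f(x_6) = 6.250000, coefficient = 2
x_7 = 1.8542, f(x_7) = 6.708333, coefficient = 2
x_8 = 2.0833, f(x_8) = 7.166667, coefficient = 2
x_9 = 2.3125, f(x_9) = 7.625000, coefficient = 2
x_10 = 2.5417, f(x_10) = 8.083333, coefficient = 2
x_11 = 2.7708, f(x_11) = 8.541667, coefficient = 2
x_12 = 3.0000, f(x_12) = 9.000000, coefficient = 1

I ≈ (0.229167/2) × 150.000000 = 17.187500
Exact value: 17.187500
Error: 0.000000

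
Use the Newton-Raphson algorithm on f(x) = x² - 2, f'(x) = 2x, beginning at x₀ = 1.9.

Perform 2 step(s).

f(x) = x² - 2
f'(x) = 2x
x₀ = 1.9

Newton-Raphson formula: x_{n+1} = x_n - f(x_n)/f'(x_n)

Iteration 1:
  f(1.900000) = 1.610000
  f'(1.900000) = 3.800000
  x_1 = 1.900000 - 1.610000/3.800000 = 1.476316
Iteration 2:
  f(1.476316) = 0.179508
  f'(1.476316) = 2.952632
  x_2 = 1.476316 - 0.179508/2.952632 = 1.415520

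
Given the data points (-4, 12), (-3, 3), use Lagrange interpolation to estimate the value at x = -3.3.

Lagrange interpolation formula:
P(x) = Σ yᵢ × Lᵢ(x)
where Lᵢ(x) = Π_{j≠i} (x - xⱼ)/(xᵢ - xⱼ)

L_0(-3.3) = (-3.3 - (-3))/(-4 - (-3)) = 0.300000
L_1(-3.3) = (-3.3 - (-4))/(-3 - (-4)) = 0.700000

P(-3.3) = 12×L_0(-3.3) + 3×L_1(-3.3)
P(-3.3) = 5.700000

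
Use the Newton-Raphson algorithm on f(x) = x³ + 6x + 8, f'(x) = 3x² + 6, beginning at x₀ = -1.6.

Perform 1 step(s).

f(x) = x³ + 6x + 8
f'(x) = 3x² + 6
x₀ = -1.6

Newton-Raphson formula: x_{n+1} = x_n - f(x_n)/f'(x_n)

Iteration 1:
  f(-1.600000) = -5.696000
  f'(-1.600000) = 13.680000
  x_1 = -1.600000 - (-5.696000)/13.680000 = -1.183626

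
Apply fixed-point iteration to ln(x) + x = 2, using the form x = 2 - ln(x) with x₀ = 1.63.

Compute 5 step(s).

Equation: ln(x) + x = 2
Fixed-point form: x = 2 - ln(x)
x₀ = 1.63

x_1 = g(1.630000) = 1.511420
x_2 = g(1.511420) = 1.586950
x_3 = g(1.586950) = 1.538186
x_4 = g(1.538186) = 1.569396
x_5 = g(1.569396) = 1.549309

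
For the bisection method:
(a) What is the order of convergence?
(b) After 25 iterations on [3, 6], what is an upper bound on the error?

(a) Bisection has linear (order 1) convergence; the error is halved each step.

(b) Error bound = (b-a)/2^n = (6 - 3)/2^{25}
    = 3/2^{25}

(a) 1 (linear); (b) error ≤ 8.94e-08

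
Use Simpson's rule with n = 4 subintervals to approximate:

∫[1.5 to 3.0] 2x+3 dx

f(x) = 2x+3
a = 1.5, b = 3.0, n = 4
h = (b - a)/n = 0.375000

Simpson's rule: (h/3)[f(x₀) + 4f(x₁) + 2f(x₂) + ... + f(xₙ)]

x_0 = 1.5000, f(x_0) = 6.000000, coefficient = 1
x_1 = 1.8750, f(x_1) = 6.750000, coefficient = 4
x_2 = 2.2500, f(x_2) = 7.500000, coefficient = 2
x_3 = 2.6250, f(x_3) = 8.250000, coefficient = 4
x_4 = 3.0000, f(x_4) = 9.000000, coefficient = 1

I ≈ (0.375000/3) × 90.000000 = 11.250000
Exact value: 11.250000
Error: 0.000000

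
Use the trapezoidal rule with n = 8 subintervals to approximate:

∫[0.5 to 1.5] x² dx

f(x) = x²
a = 0.5, b = 1.5, n = 8
h = (b - a)/n = 0.125000

Trapezoidal rule: (h/2)[f(x₀) + 2f(x₁) + 2f(x₂) + ... + f(xₙ)]

x_0 = 0.5000, f(x_0) = 0.250000, coefficient = 1
x_1 = 0.6250, f(x_1) = 0.390625, coefficient = 2
x_2 = 0.7500, f(x_2) = 0.562500, coefficient = 2
x_3 = 0.8750, f(x_3) = 0.765625, coefficient = 2
x_4 = 1.0000, f(x_4) = 1.000000, coefficient = 2
x_5 = 1.1250, f(x_5) = 1.265625, coefficient = 2
x_6 = 1.2500, f(x_6) = 1.562500, coefficient = 2
x_7 = 1.3750, f(x_7) = 1.890625, coefficient = 2
x_8 = 1.5000, f(x_8) = 2.250000, coefficient = 1

I ≈ (0.125000/2) × 17.375000 = 1.085938
Exact value: 1.083333
Error: 0.002604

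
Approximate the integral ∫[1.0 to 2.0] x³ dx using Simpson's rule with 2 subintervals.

f(x) = x³
a = 1.0, b = 2.0, n = 2
h = (b - a)/n = 0.500000

Simpson's rule: (h/3)[f(x₀) + 4f(x₁) + 2f(x₂) + ... + f(xₙ)]

x_0 = 1.0000, f(x_0) = 1.000000, coefficient = 1
x_1 = 1.5000, f(x_1) = 3.375000, coefficient = 4
x_2 = 2.0000, f(x_2) = 8.000000, coefficient = 1

I ≈ (0.500000/3) × 22.500000 = 3.750000
Exact value: 3.750000
Error: 0.000000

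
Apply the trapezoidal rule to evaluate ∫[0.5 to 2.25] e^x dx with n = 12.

f(x) = e^x
a = 0.5, b = 2.25, n = 12
h = (b - a)/n = 0.145833

Trapezoidal rule: (h/2)[f(x₀) + 2f(x₁) + 2f(x₂) + ... + f(xₙ)]

x_0 = 0.5000, f(x_0) = 1.648721, coefficient = 1
x_1 = 0.6458, f(x_1) = 1.907576, coefficient = 2
x_2 = 0.7917, f(x_2) = 2.207072, coefficient = 2
x_3 = 0.9375, f(x_3) = 2.553589, coefficient = 2
x_4 = 1.0833, f(x_4) = 2.954512, coefficient = 2
x_5 = 1.2292, f(x_5) = 3.418380, coefficient = 2
x_6 = 1.3750, f(x_6) = 3.955077, coefficient = 2
x_7 = 1.5208, f(x_7) = 4.576037, coefficient = 2
x_8 = 1.6667, f(x_8) = 5.294490, coefficient = 2
x_9 = 1.8125, f(x_9) = 6.125743, coefficient = 2
x_10 = 1.9583, f(x_10) = 7.087505, coefficient = 2
x_11 = 2.1042, f(x_11) = 8.200267, coefficient = 2
x_12 = 2.2500, f(x_12) = 9.487736, coefficient = 1

I ≈ (0.145833/2) × 107.696950 = 7.852903
Exact value: 7.839015
Error: 0.013888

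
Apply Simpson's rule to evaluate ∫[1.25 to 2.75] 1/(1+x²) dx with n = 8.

f(x) = 1/(1+x²)
a = 1.25, b = 2.75, n = 8
h = (b - a)/n = 0.187500

Simpson's rule: (h/3)[f(x₀) + 4f(x₁) + 2f(x₂) + ... + f(xₙ)]

x_0 = 1.2500, f(x_0) = 0.390244, coefficient = 1
x_1 = 1.4375, f(x_1) = 0.326115, coefficient = 4
x_2 = 1.6250, f(x_2) = 0.274678, coefficient = 2
x_3 = 1.8125, f(x_3) = 0.233364, coefficient = 4
x_4 = 2.0000, f(x_4) = 0.200000, coefficient = 2
x_5 = 2.1875, f(x_5) = 0.172856, coefficient = 4
x_6 = 2.3750, f(x_6) = 0.150588, coefficient = 2
x_7 = 2.5625, f(x_7) = 0.132163, coefficient = 4
x_8 = 2.7500, f(x_8) = 0.116788, coefficient = 1

I ≈ (0.187500/3) × 5.215556 = 0.325972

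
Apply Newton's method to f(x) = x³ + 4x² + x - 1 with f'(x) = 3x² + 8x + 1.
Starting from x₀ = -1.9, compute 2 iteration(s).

f(x) = x³ + 4x² + x - 1
f'(x) = 3x² + 8x + 1
x₀ = -1.9

Newton-Raphson formula: x_{n+1} = x_n - f(x_n)/f'(x_n)

Iteration 1:
  f(-1.900000) = 4.681000
  f'(-1.900000) = -3.370000
  x_1 = -1.900000 - 4.681000/(-3.370000) = -0.510979
Iteration 2:
  f(-0.510979) = -0.599997
  f'(-0.510979) = -2.304535
  x_2 = -0.510979 - (-0.599997)/(-2.304535) = -0.771334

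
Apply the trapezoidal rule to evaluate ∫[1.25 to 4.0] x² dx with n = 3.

f(x) = x²
a = 1.25, b = 4.0, n = 3
h = (b - a)/n = 0.916667

Trapezoidal rule: (h/2)[f(x₀) + 2f(x₁) + 2f(x₂) + ... + f(xₙ)]

x_0 = 1.2500, f(x_0) = 1.562500, coefficient = 1
x_1 = 2.1667, f(x_1) = 4.694444, coefficient = 2
x_2 = 3.0833, f(x_2) = 9.506944, coefficient = 2
x_3 = 4.0000, f(x_3) = 16.000000, coefficient = 1

I ≈ (0.916667/2) × 45.965278 = 21.067419
Exact value: 20.682292
Error: 0.385127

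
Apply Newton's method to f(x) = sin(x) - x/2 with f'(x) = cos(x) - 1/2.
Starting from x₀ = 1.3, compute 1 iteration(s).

f(x) = sin(x) - x/2
f'(x) = cos(x) - 1/2
x₀ = 1.3

Newton-Raphson formula: x_{n+1} = x_n - f(x_n)/f'(x_n)

Iteration 1:
  f(1.300000) = 0.313558
  f'(1.300000) = -0.232501
  x_1 = 1.300000 - 0.313558/(-0.232501) = 2.648631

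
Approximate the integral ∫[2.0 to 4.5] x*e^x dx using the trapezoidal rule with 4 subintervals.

f(x) = x*e^x
a = 2.0, b = 4.5, n = 4
h = (b - a)/n = 0.625000

Trapezoidal rule: (h/2)[f(x₀) + 2f(x₁) + 2f(x₂) + ... + f(xₙ)]

x_0 = 2.0000, f(x_0) = 14.778112, coefficient = 1
x_1 = 2.6250, f(x_1) = 36.237007, coefficient = 2
x_2 = 3.2500, f(x_2) = 83.818605, coefficient = 2
x_3 = 3.8750, f(x_3) = 186.707956, coefficient = 2
x_4 = 4.5000, f(x_4) = 405.077091, coefficient = 1

I ≈ (0.625000/2) × 1033.382339 = 322.931981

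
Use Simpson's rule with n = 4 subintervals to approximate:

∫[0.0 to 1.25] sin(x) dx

f(x) = sin(x)
a = 0.0, b = 1.25, n = 4
h = (b - a)/n = 0.312500

Simpson's rule: (h/3)[f(x₀) + 4f(x₁) + 2f(x₂) + ... + f(xₙ)]

x_0 = 0.0000, f(x_0) = 0.000000, coefficient = 1
x_1 = 0.3125, f(x_1) = 0.307439, coefficient = 4
x_2 = 0.6250, f(x_2) = 0.585097, coefficient = 2
x_3 = 0.9375, f(x_3) = 0.806081, coefficient = 4
x_4 = 1.2500, f(x_4) = 0.948985, coefficient = 1

I ≈ (0.312500/3) × 6.573258 = 0.684714
Exact value: 0.684678
Error: 0.000037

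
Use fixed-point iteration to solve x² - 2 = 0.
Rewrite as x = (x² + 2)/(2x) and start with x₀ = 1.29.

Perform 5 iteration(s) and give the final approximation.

Equation: x² - 2 = 0
Fixed-point form: x = (x² + 2)/(2x)
x₀ = 1.29

x_1 = g(1.290000) = 1.420194
x_2 = g(1.420194) = 1.414226
x_3 = g(1.414226) = 1.414214
x_4 = g(1.414214) = 1.414214
x_5 = g(1.414214) = 1.414214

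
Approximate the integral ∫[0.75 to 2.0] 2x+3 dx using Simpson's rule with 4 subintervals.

f(x) = 2x+3
a = 0.75, b = 2.0, n = 4
h = (b - a)/n = 0.312500

Simpson's rule: (h/3)[f(x₀) + 4f(x₁) + 2f(x₂) + ... + f(xₙ)]

x_0 = 0.7500, f(x_0) = 4.500000, coefficient = 1
x_1 = 1.0625, f(x_1) = 5.125000, coefficient = 4
x_2 = 1.3750, f(x_2) = 5.750000, coefficient = 2
x_3 = 1.6875, f(x_3) = 6.375000, coefficient = 4
x_4 = 2.0000, f(x_4) = 7.000000, coefficient = 1

I ≈ (0.312500/3) × 69.000000 = 7.187500
Exact value: 7.187500
Error: 0.000000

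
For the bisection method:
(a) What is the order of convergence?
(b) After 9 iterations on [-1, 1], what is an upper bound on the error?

(a) Bisection has linear (order 1) convergence; the error is halved each step.

(b) Error bound = (b-a)/2^n = (1 - (-1))/2^{9}
    = 2/2^{9}

(a) 1 (linear); (b) error ≤ 3.91e-03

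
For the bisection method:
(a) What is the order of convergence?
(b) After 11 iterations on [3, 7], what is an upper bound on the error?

(a) Bisection has linear (order 1) convergence; the error is halved each step.

(b) Error bound = (b-a)/2^n = (7 - 3)/2^{11}
    = 4/2^{11}

(a) 1 (linear); (b) error ≤ 1.95e-03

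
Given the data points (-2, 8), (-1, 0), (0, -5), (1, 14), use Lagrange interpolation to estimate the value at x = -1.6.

Lagrange interpolation formula:
P(x) = Σ yᵢ × Lᵢ(x)
where Lᵢ(x) = Π_{j≠i} (x - xⱼ)/(xᵢ - xⱼ)

L_0(-1.6) = (-1.6 - (-1))/(-2 - (-1)) × (-1.6 - 0)/(-2 - 0) × (-1.6 - 1)/(-2 - 1) = 0.416000
L_1(-1.6) = (-1.6 - (-2))/(-1 - (-2)) × (-1.6 - 0)/(-1 - 0) × (-1.6 - 1)/(-1 - 1) = 0.832000
L_2(-1.6) = (-1.6 - (-2))/(0 - (-2)) × (-1.6 - (-1))/(0 - (-1)) × (-1.6 - 1)/(0 - 1) = -0.312000
L_3(-1.6) = (-1.6 - (-2))/(1 - (-2)) × (-1.6 - (-1))/(1 - (-1)) × (-1.6 - 0)/(1 - 0) = 0.064000

P(-1.6) = 8×L_0(-1.6) + 0×L_1(-1.6) + (-5)×L_2(-1.6) + 14×L_3(-1.6)
P(-1.6) = 5.784000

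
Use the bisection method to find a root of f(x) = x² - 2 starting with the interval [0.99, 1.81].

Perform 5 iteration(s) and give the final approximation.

f(x) = x² - 2
Initial interval: [0.99, 1.81]

Iteration 1:
  c_1 = (0.990000 + 1.810000)/2 = 1.400000
  f(c_1) = f(1.400000) = -0.040000
  f(a) × f(c) ≥ 0, new interval: [1.400000, 1.810000]
Iteration 2:
  c_2 = (1.400000 + 1.810000)/2 = 1.605000
  f(c_2) = f(1.605000) = 0.576025
  f(a) × f(c) < 0, new interval: [1.400000, 1.605000]
Iteration 3:
  c_3 = (1.400000 + 1.605000)/2 = 1.502500
  f(c_3) = f(1.502500) = 0.257506
  f(a) × f(c) < 0, new interval: [1.400000, 1.502500]
Iteration 4:
  c_4 = (1.400000 + 1.502500)/2 = 1.451250
  f(c_4) = f(1.451250) = 0.106127
  f(a) × f(c) < 0, new interval: [1.400000, 1.451250]
Iteration 5:
  c_5 = (1.400000 + 1.451250)/2 = 1.425625
  f(c_5) = f(1.425625) = 0.032407
  f(a) × f(c) < 0, new interval: [1.400000, 1.425625]

After 5 iteration(s), the approximation is c_5 = 1.425625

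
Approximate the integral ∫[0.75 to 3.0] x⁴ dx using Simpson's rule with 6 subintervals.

f(x) = x⁴
a = 0.75, b = 3.0, n = 6
h = (b - a)/n = 0.375000

Simpson's rule: (h/3)[f(x₀) + 4f(x₁) + 2f(x₂) + ... + f(xₙ)]

x_0 = 0.7500, f(x_0) = 0.316406, coefficient = 1
x_1 = 1.1250, f(x_1) = 1.601807, coefficient = 4
x_2 = 1.5000, f(x_2) = 5.062500, coefficient = 2
x_3 = 1.8750, f(x_3) = 12.359619, coefficient = 4
x_4 = 2.2500, f(x_4) = 25.628906, coefficient = 2
x_5 = 2.6250, f(x_5) = 47.480713, coefficient = 4
x_6 = 3.0000, f(x_6) = 81.000000, coefficient = 1

I ≈ (0.375000/3) × 388.467773 = 48.558472
Exact value: 48.552539
Error: 0.005933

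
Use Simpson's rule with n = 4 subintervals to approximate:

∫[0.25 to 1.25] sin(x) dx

f(x) = sin(x)
a = 0.25, b = 1.25, n = 4
h = (b - a)/n = 0.250000

Simpson's rule: (h/3)[f(x₀) + 4f(x₁) + 2f(x₂) + ... + f(xₙ)]

x_0 = 0.2500, f(x_0) = 0.247404, coefficient = 1
x_1 = 0.5000, f(x_1) = 0.479426, coefficient = 4
x_2 = 0.7500, f(x_2) = 0.681639, coefficient = 2
x_3 = 1.0000, f(x_3) = 0.841471, coefficient = 4
x_4 = 1.2500, f(x_4) = 0.948985, coefficient = 1

I ≈ (0.250000/3) × 7.843252 = 0.653604
Exact value: 0.653590
Error: 0.000014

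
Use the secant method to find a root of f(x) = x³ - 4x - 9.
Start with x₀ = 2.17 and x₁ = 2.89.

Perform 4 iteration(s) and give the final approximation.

f(x) = x³ - 4x - 9
x₀ = 2.17, x₁ = 2.89

Secant formula: x_{n+1} = x_n - f(x_n)(x_n - x_{n-1})/(f(x_n) - f(x_{n-1}))

Iteration 1:
  f(2.170000) = -7.461687
  f(2.890000) = 3.577569
  x_2 = 2.890000 - 3.577569×(2.890000 - 2.170000)/(3.577569 - (-7.461687))
       = 2.656665
Iteration 2:
  f(2.890000) = 3.577569
  f(2.656665) = -0.876274
  x_3 = 2.656665 - (-0.876274)×(2.656665 - 2.890000)/(-0.876274 - 3.577569)
       = 2.702572
Iteration 3:
  f(2.656665) = -0.876274
  f(2.702572) = -0.070980
  x_4 = 2.702572 - (-0.070980)×(2.702572 - 2.656665)/(-0.070980 - (-0.876274))
       = 2.706619
Iteration 4:
  f(2.702572) = -0.070980
  f(2.706619) = 0.001630
  x_5 = 2.706619 - 0.001630×(2.706619 - 2.702572)/(0.001630 - (-0.070980))
       = 2.706528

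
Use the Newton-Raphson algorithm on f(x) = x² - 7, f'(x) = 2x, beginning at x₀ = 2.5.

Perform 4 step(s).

f(x) = x² - 7
f'(x) = 2x
x₀ = 2.5

Newton-Raphson formula: x_{n+1} = x_n - f(x_n)/f'(x_n)

Iteration 1:
  f(2.500000) = -0.750000
  f'(2.500000) = 5.000000
  x_1 = 2.500000 - (-0.750000)/5.000000 = 2.650000
Iteration 2:
  f(2.650000) = 0.022500
  f'(2.650000) = 5.300000
  x_2 = 2.650000 - 0.022500/5.300000 = 2.645755
Iteration 3:
  f(2.645755) = 0.000018
  f'(2.645755) = 5.291509
  x_3 = 2.645755 - 0.000018/5.291509 = 2.645751
Iteration 4:
  f(2.645751) = 0.000000
  f'(2.645751) = 5.291503
  x_4 = 2.645751 - 0.000000/5.291503 = 2.645751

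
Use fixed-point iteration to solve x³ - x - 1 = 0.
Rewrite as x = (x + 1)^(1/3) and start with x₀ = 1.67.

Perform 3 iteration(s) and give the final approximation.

Equation: x³ - x - 1 = 0
Fixed-point form: x = (x + 1)^(1/3)
x₀ = 1.67

x_1 = g(1.670000) = 1.387300
x_2 = g(1.387300) = 1.336500
x_3 = g(1.336500) = 1.326952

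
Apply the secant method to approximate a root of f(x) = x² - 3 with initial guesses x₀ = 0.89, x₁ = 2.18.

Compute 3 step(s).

f(x) = x² - 3
x₀ = 0.89, x₁ = 2.18

Secant formula: x_{n+1} = x_n - f(x_n)(x_n - x_{n-1})/(f(x_n) - f(x_{n-1}))

Iteration 1:
  f(0.890000) = -2.207900
  f(2.180000) = 1.752400
  x_2 = 2.180000 - 1.752400×(2.180000 - 0.890000)/(1.752400 - (-2.207900))
       = 1.609186
Iteration 2:
  f(2.180000) = 1.752400
  f(1.609186) = -0.410521
  x_3 = 1.609186 - (-0.410521)×(1.609186 - 2.180000)/(-0.410521 - 1.752400)
       = 1.717526
Iteration 3:
  f(1.609186) = -0.410521
  f(1.717526) = -0.050105
  x_4 = 1.717526 - (-0.050105)×(1.717526 - 1.609186)/(-0.050105 - (-0.410521))
       = 1.732587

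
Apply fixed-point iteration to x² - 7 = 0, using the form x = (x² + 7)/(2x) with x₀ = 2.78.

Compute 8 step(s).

Equation: x² - 7 = 0
Fixed-point form: x = (x² + 7)/(2x)
x₀ = 2.78

x_1 = g(2.780000) = 2.648993
x_2 = g(2.648993) = 2.645753
x_3 = g(2.645753) = 2.645751
x_4 = g(2.645751) = 2.645751
x_5 = g(2.645751) = 2.645751
x_6 = g(2.645751) = 2.645751
x_7 = g(2.645751) = 2.645751
x_8 = g(2.645751) = 2.645751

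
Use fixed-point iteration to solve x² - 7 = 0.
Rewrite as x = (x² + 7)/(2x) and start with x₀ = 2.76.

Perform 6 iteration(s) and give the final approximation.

Equation: x² - 7 = 0
Fixed-point form: x = (x² + 7)/(2x)
x₀ = 2.76

x_1 = g(2.760000) = 2.648116
x_2 = g(2.648116) = 2.645752
x_3 = g(2.645752) = 2.645751
x_4 = g(2.645751) = 2.645751
x_5 = g(2.645751) = 2.645751
x_6 = g(2.645751) = 2.645751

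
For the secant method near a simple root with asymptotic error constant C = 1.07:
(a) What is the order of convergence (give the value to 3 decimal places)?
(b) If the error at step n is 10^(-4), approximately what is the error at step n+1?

(a) Secant method has superlinear convergence with order φ = (1+√5)/2 ≈ 1.618.
    This means |e_{n+1}| ≈ C|e_n|^1.618.

(b) With |e_n| = 10^(-4) and C = 1.07:
    |e_{n+1}| ≈ 1.07 × (10^(-4))^1.618 = 1.07 × 10^(-6.47)

(a) ≈ 1.618 (golden ratio); (b) |e_{n+1}| ≈ 3.608e-07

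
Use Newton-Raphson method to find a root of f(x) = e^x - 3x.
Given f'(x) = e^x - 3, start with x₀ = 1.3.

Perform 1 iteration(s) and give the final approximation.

f(x) = e^x - 3x
f'(x) = e^x - 3
x₀ = 1.3

Newton-Raphson formula: x_{n+1} = x_n - f(x_n)/f'(x_n)

Iteration 1:
  f(1.300000) = -0.230703
  f'(1.300000) = 0.669297
  x_1 = 1.300000 - (-0.230703)/0.669297 = 1.644695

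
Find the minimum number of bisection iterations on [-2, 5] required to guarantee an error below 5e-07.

We need (b-a)/2^n ≤ 5e-07
(5 - (-2))/2^n ≤ 5e-07
7/2^n ≤ 5e-07
2^n ≥ 14000000
n ≥ log₂(14000000) = 23.74
n ≥ 24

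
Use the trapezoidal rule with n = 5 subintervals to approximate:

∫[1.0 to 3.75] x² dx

f(x) = x²
a = 1.0, b = 3.75, n = 5
h = (b - a)/n = 0.550000

Trapezoidal rule: (h/2)[f(x₀) + 2f(x₁) + 2f(x₂) + ... + f(xₙ)]

x_0 = 1.0000, f(x_0) = 1.000000, coefficient = 1
x_1 = 1.5500, f(x_1) = 2.402500, coefficient = 2
x_2 = 2.1000, f(x_2) = 4.410000, coefficient = 2
x_3 = 2.6500, f(x_3) = 7.022500, coefficient = 2
x_4 = 3.2000, f(x_4) = 10.240000, coefficient = 2
x_5 = 3.7500, f(x_5) = 14.062500, coefficient = 1

I ≈ (0.550000/2) × 63.212500 = 17.383438
Exact value: 17.244792
Error: 0.138646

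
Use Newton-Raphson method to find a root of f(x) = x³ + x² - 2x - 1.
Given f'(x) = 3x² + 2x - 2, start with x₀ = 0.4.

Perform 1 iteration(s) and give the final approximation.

f(x) = x³ + x² - 2x - 1
f'(x) = 3x² + 2x - 2
x₀ = 0.4

Newton-Raphson formula: x_{n+1} = x_n - f(x_n)/f'(x_n)

Iteration 1:
  f(0.400000) = -1.576000
  f'(0.400000) = -0.720000
  x_1 = 0.400000 - (-1.576000)/(-0.720000) = -1.788889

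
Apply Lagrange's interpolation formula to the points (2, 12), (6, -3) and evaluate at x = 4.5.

Lagrange interpolation formula:
P(x) = Σ yᵢ × Lᵢ(x)
where Lᵢ(x) = Π_{j≠i} (x - xⱼ)/(xᵢ - xⱼ)

L_0(4.5) = (4.5 - 6)/(2 - 6) = 0.375000
L_1(4.5) = (4.5 - 2)/(6 - 2) = 0.625000

P(4.5) = 12×L_0(4.5) + (-3)×L_1(4.5)
P(4.5) = 2.625000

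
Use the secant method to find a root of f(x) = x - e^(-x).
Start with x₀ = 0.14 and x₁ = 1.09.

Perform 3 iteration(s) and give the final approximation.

f(x) = x - e^(-x)
x₀ = 0.14, x₁ = 1.09

Secant formula: x_{n+1} = x_n - f(x_n)(x_n - x_{n-1})/(f(x_n) - f(x_{n-1}))

Iteration 1:
  f(0.140000) = -0.729358
  f(1.090000) = 0.753784
  x_2 = 1.090000 - 0.753784×(1.090000 - 0.140000)/(0.753784 - (-0.729358))
       = 0.607177
Iteration 2:
  f(1.090000) = 0.753784
  f(0.607177) = 0.062291
  x_3 = 0.607177 - 0.062291×(0.607177 - 1.090000)/(0.062291 - 0.753784)
       = 0.563684
Iteration 3:
  f(0.607177) = 0.062291
  f(0.563684) = -0.005425
  x_4 = 0.563684 - (-0.005425)×(0.563684 - 0.607177)/(-0.005425 - 0.062291)
       = 0.567168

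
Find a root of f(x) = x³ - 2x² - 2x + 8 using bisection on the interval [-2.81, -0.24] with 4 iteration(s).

f(x) = x³ - 2x² - 2x + 8
Initial interval: [-2.81, -0.24]

Iteration 1:
  c_1 = (-2.810000 + (-0.240000))/2 = -1.525000
  f(c_1) = f(-1.525000) = 2.852172
  f(a) × f(c) < 0, new interval: [-2.810000, -1.525000]
Iteration 2:
  c_2 = (-2.810000 + (-1.525000))/2 = -2.167500
  f(c_2) = f(-2.167500) = -7.244149
  f(a) × f(c) ≥ 0, new interval: [-2.167500, -1.525000]
Iteration 3:
  c_3 = (-2.167500 + (-1.525000))/2 = -1.846250
  f(c_3) = f(-1.846250) = -1.417978
  f(a) × f(c) ≥ 0, new interval: [-1.846250, -1.525000]
Iteration 4:
  c_4 = (-1.846250 + (-1.525000))/2 = -1.685625
  f(c_4) = f(-1.685625) = 0.899167
  f(a) × f(c) < 0, new interval: [-1.846250, -1.685625]

After 4 iteration(s), the approximation is c_4 = -1.685625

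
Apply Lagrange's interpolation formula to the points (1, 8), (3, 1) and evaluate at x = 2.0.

Lagrange interpolation formula:
P(x) = Σ yᵢ × Lᵢ(x)
where Lᵢ(x) = Π_{j≠i} (x - xⱼ)/(xᵢ - xⱼ)

L_0(2.0) = (2.0 - 3)/(1 - 3) = 0.500000
L_1(2.0) = (2.0 - 1)/(3 - 1) = 0.500000

P(2.0) = 8×L_0(2.0) + 1×L_1(2.0)
P(2.0) = 4.500000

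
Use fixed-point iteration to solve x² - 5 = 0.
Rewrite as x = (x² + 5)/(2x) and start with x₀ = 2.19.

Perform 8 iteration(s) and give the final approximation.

Equation: x² - 5 = 0
Fixed-point form: x = (x² + 5)/(2x)
x₀ = 2.19

x_1 = g(2.190000) = 2.236553
x_2 = g(2.236553) = 2.236068
x_3 = g(2.236068) = 2.236068
x_4 = g(2.236068) = 2.236068
x_5 = g(2.236068) = 2.236068
x_6 = g(2.236068) = 2.236068
x_7 = g(2.236068) = 2.236068
x_8 = g(2.236068) = 2.236068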